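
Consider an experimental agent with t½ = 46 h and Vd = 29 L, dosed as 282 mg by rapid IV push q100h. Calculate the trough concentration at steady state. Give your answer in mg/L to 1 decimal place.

τ/t½ = 100/46 ≈ 2.1739, so fraction remaining f = (1/2)^(100/46) ≈ 0.2216.
At steady state, accumulation factor R = 1/(1 − e^(−kτ)) ≈ 1.2847.
Single-dose peak C₀ = D/Vd = 282/29 ≈ 9.724 mg/L.
Steady-state peak Cmax,ss = C₀·R ≈ 9.724 × 1.2847 ≈ 12.492 mg/L.
One interval later, Cmin,ss = Cmax,ss·e^(−kτ) ≈ 12.492 × 0.2216 ≈ 2.768 mg/L.

2.8 mg/L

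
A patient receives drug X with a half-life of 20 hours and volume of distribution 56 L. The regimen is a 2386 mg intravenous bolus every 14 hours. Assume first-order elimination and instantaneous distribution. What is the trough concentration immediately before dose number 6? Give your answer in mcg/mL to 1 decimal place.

62.2 mcg/mL

f = (1/2)^(τ/t½) = (1/2)^(14/20) ≈ 0.6156.
C₀ = D/Vd = 2386/56 ≈ 42.607 mcg/mL.
Before the 6th dose, 5 doses have been given. Superposition: Cmin = C₀·(f + f² + … + f^5).
≈ 42.607 × (0.6156 + 0.3790 + 0.2333 + 0.1436 + 0.0884) ≈ 42.607 × 1.4599 ≈ 62.202 mcg/mL.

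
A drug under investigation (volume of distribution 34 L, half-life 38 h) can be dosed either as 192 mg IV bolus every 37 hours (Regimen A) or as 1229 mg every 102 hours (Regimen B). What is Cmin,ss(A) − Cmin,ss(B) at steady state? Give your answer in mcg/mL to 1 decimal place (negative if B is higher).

-0.8 mcg/mL

Regimen A: f = (1/2)^(37/38) ≈ 0.5092; Cmin,ss = (192/34)·f/(1−f) ≈ 5.859 mcg/mL.
Regimen B: f = (1/2)^(102/38) ≈ 0.1556; Cmin,ss = (1229/34)·f/(1−f) ≈ 6.661 mcg/mL.
Difference ≈ 5.859 − 6.661 ≈ -0.802 mcg/mL.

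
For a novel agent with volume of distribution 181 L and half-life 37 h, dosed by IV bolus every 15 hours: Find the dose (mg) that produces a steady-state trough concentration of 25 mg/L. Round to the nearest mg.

1468 mg

τ/t½ = 15/37 ≈ 0.40541, so f = (1/2)^(15/37) ≈ 0.755024.
Cmin,ss = (D/Vd)·f/(1−f), so D = Cmin,ss·Vd·(1−f)/f.
D = 25 × 181 × (1−f)/f ≈ 25 × 181 × 0.32446 ≈ 1468.18 mg.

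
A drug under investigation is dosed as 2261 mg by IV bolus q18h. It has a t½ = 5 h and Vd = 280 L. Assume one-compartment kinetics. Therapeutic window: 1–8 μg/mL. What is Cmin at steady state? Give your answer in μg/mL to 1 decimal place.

k = ln2/t½ = ln2/5 ≈ 0.138629 h⁻¹; fraction remaining f = e^(−kτ) = e^(−0.138629×18) ≈ 0.0825.
Accumulation ratio R = 1/(1 − f) ≈ 1/0.9175 ≈ 1.0899.
Each bolus raises the concentration by D/Vd = 2261/280 ≈ 8.075 μg/mL.
Cmax,ss = C₀/(1 − f) ≈ 8.075/0.9175 ≈ 8.801 μg/mL.
Steady-state trough Cmin,ss = Cmax,ss·f ≈ 8.801 × 0.0825 ≈ 0.726 μg/mL.
Trough 0.7 μg/mL vs MEC 1 μg/mL: subtherapeutic.

0.7 μg/mL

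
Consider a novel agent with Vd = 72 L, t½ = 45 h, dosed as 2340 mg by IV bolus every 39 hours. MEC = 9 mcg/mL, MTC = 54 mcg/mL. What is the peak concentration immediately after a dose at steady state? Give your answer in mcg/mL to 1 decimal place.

72.0 mcg/mL

k = ln2/t½ = ln2/45 ≈ 0.015403 h⁻¹; fraction remaining f = e^(−kτ) = e^(−0.015403×39) ≈ 0.5484.
Accumulation ratio R = 1/(1 − f) ≈ 1/0.4516 ≈ 2.2143.
Each bolus raises the concentration by D/Vd = 2340/72 ≈ 32.500 mcg/mL.
Steady-state peak Cmax,ss = C₀·R ≈ 32.500 × 2.2143 ≈ 71.965 mcg/mL.
Peak 72.0 mcg/mL vs MTC 54 mcg/mL: exceeds toxic threshold.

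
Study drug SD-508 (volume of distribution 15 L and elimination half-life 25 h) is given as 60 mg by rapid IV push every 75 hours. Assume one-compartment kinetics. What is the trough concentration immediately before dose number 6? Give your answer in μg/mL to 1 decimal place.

f = (1/2)^(τ/t½) = (1/2)^(75/25) ≈ 0.1250.
C₀ = D/Vd = 60/15 ≈ 4.000 μg/mL.
Before the 6th dose, 5 doses have been given. Superposition: Cmin = C₀·(f + f² + … + f^5).
≈ 4.000 × (0.1250 + 0.0156 + 0.0020 + 0.0002 + 0.0000) ≈ 4.000 × 0.1428 ≈ 0.571 μg/mL.

0.6 μg/mL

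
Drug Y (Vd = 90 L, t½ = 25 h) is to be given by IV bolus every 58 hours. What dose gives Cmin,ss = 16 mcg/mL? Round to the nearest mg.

τ/t½ = 58/25 ≈ 2.32, so f = (1/2)^(58/25) ≈ 0.200267.
Cmin,ss = (D/Vd)·f/(1−f), so D = Cmin,ss·Vd·(1−f)/f.
D = 16 × 90 × (1−f)/f ≈ 16 × 90 × 3.99333 ≈ 5750.40 mg.

5750 mg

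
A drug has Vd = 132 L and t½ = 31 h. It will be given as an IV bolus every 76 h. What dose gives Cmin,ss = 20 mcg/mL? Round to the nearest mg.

11802 mg

τ/t½ = 76/31 ≈ 2.4516, so f = (1/2)^(76/31) ≈ 0.182806.
Cmin,ss = (D/Vd)·f/(1−f), so D = Cmin,ss·Vd·(1−f)/f.
D = 20 × 132 × (1−f)/f ≈ 20 × 132 × 4.47028 ≈ 11801.54 mg.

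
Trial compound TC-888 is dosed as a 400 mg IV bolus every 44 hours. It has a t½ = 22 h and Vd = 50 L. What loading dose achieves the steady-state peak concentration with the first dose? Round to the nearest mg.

f = (1/2)^(44/22) ≈ 0.250000; accumulation ratio R = 1/(1−f) ≈ 1.33333.
Loading dose to hit Cmax,ss on first dose: D_load = D_maint·R ≈ 400 × 1.33333 ≈ 533.33 mg.

533 mg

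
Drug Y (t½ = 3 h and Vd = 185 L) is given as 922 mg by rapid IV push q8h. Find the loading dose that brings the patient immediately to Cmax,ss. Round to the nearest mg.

f = (1/2)^(8/3) ≈ 0.157490; accumulation ratio R = 1/(1−f) ≈ 1.18693.
Loading dose to hit Cmax,ss on first dose: D_load = D_maint·R ≈ 922 × 1.18693 ≈ 1094.35 mg.

1094 mg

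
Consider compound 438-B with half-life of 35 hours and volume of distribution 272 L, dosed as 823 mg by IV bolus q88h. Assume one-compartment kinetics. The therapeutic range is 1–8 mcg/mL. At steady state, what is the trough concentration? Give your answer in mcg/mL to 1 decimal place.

k = ln2/t½ = ln2/35 ≈ 0.019804 h⁻¹; fraction remaining f = e^(−kτ) = e^(−0.019804×88) ≈ 0.1750.
Each bolus raises the concentration by D/Vd = 823/272 ≈ 3.026 mcg/mL.
Steady-state trough Cmin,ss = C₀·f/(1−f) ≈ 3.026 × 0.1750/0.8250 ≈ 0.642 mcg/mL.
Trough 0.6 mcg/mL vs MEC 1 mcg/mL: subtherapeutic.

0.6 mcg/mL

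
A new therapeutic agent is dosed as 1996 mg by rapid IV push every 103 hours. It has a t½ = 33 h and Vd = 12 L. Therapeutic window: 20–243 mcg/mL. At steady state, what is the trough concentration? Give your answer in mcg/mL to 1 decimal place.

k = ln2/t½ = ln2/33 ≈ 0.021004 h⁻¹; fraction remaining f = e^(−kτ) = e^(−0.021004×103) ≈ 0.1149.
Accumulation ratio R = 1/(1 − f) ≈ 1/0.8851 ≈ 1.1298.
Single-dose peak C₀ = D/Vd = 1996/12 ≈ 166.333 mcg/mL.
Cmax,ss = C₀/(1 − f) ≈ 166.333/0.8851 ≈ 187.926 mcg/mL.
Steady-state trough Cmin,ss = Cmax,ss·f ≈ 187.926 × 0.1149 ≈ 21.593 mcg/mL.
Trough 21.6 mcg/mL vs MEC 20 mcg/mL: adequate.

21.6 mcg/mL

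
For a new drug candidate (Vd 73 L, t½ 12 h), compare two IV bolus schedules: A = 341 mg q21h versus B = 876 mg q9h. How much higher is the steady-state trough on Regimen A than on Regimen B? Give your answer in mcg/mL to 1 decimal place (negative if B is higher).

Regimen A: f = (1/2)^(21/12) ≈ 0.2973; Cmin,ss = (341/73)·f/(1−f) ≈ 1.976 mcg/mL.
Regimen B: f = (1/2)^(9/12) ≈ 0.5946; Cmin,ss = (876/73)·f/(1−f) ≈ 17.600 mcg/mL.
Difference ≈ 1.976 − 17.600 ≈ -15.624 mcg/mL.

-15.6 mcg/mL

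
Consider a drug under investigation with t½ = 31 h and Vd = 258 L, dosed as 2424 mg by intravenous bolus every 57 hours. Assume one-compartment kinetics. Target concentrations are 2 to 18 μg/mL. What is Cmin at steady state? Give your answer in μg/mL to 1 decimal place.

Over one 57-h interval, 57/31 ≈ 1.8387 half-lives elapse, leaving f ≈ 0.2796 of each dose.
Single-dose peak C₀ = D/Vd = 2424/258 ≈ 9.395 μg/mL.
Steady-state trough Cmin,ss = C₀·f/(1−f) ≈ 9.395 × 0.2796/0.7204 ≈ 3.646 μg/mL.
Trough 3.6 μg/mL vs MEC 2 μg/mL: adequate.

3.6 μg/mL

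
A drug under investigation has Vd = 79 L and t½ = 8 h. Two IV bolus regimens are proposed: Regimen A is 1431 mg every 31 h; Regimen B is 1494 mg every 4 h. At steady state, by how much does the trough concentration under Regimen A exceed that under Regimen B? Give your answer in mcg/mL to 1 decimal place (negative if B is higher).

Regimen A: f = (1/2)^(31/8) ≈ 0.0682; Cmin,ss = (1431/79)·f/(1−f) ≈ 1.326 mcg/mL.
Regimen B: f = (1/2)^(4/8) ≈ 0.7071; Cmin,ss = (1494/79)·f/(1−f) ≈ 45.655 mcg/mL.
Difference ≈ 1.326 − 45.655 ≈ -44.329 mcg/mL.

-44.3 mcg/mL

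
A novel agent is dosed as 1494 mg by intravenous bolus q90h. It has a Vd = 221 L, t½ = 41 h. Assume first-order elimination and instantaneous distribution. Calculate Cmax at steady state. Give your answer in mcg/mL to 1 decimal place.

8.6 mcg/mL

τ/t½ = 90/41 ≈ 2.1951, so fraction remaining f = (1/2)^(90/41) ≈ 0.2184.
At steady state, accumulation factor R = 1/(1 − e^(−kτ)) ≈ 1.2794.
Single-dose peak C₀ = D/Vd = 1494/221 ≈ 6.760 mcg/mL.
Steady-state peak Cmax,ss = C₀·R ≈ 6.760 × 1.2794 ≈ 8.649 mcg/mL.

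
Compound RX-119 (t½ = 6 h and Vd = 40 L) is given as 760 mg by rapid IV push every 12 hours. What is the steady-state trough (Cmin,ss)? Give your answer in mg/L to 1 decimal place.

The dosing interval is 2 half-lives, so f = 2^(−2) = 0.25.
Accumulation ratio R = 1/(1 − f) = 1/0.75 = 4/3.
Single-dose peak C₀ = D/Vd = 760/40 = 19 mg/L.
Steady-state peak Cmax,ss = C₀·R = 19 × 4/3 ≈ 25.333 mg/L.
Steady-state trough Cmin,ss = Cmax,ss·f ≈ 25.333 × 0.25 ≈ 6.333 mg/L.

6.3 mg/L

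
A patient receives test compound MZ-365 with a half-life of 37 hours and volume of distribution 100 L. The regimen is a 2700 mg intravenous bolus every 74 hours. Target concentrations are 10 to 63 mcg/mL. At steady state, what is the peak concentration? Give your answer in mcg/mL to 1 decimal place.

The dosing interval is 2 half-lives, so f = 2^(−2) = 0.25.
At steady state, R = 1/(1 − 0.25) = 4/3.
Single-dose peak C₀ = D/Vd = 2700/100 = 27 mcg/mL.
Steady-state peak Cmax,ss = C₀·R = 27 × 4/3 ≈ 36.000 mcg/mL.
Peak 36.0 mcg/mL vs MTC 63 mcg/mL: below toxic threshold.

36.0 mcg/mL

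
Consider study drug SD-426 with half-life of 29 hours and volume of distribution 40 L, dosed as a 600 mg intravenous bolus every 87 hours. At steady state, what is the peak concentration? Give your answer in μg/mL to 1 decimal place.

17.1 μg/mL

τ = 87 h = 3 half-lives, so f = (1/2)^3 = 0.125.
At steady state, R = 1/(1 − 0.125) = 8/7.
Single-dose peak C₀ = D/Vd = 600/40 = 15 μg/mL.
Steady-state peak Cmax,ss = C₀·R = 15 × 8/7 ≈ 17.143 μg/mL.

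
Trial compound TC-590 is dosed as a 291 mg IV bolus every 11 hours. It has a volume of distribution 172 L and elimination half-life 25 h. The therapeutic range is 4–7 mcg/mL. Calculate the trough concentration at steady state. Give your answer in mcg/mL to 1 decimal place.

k = ln2/t½ = ln2/25 ≈ 0.027726 h⁻¹; fraction remaining f = e^(−kτ) = e^(−0.027726×11) ≈ 0.7371.
At steady state, accumulation factor R = 1/(1 − e^(−kτ)) ≈ 3.8037.
Each bolus raises the concentration by D/Vd = 291/172 ≈ 1.692 mcg/mL.
Cmax,ss = C₀/(1 − f) ≈ 1.692/0.2629 ≈ 6.436 mcg/mL.
Steady-state trough Cmin,ss = Cmax,ss·f ≈ 6.436 × 0.7371 ≈ 4.744 mcg/mL.
Trough 4.7 mcg/mL vs MEC 4 mcg/mL: adequate.

4.7 mcg/mL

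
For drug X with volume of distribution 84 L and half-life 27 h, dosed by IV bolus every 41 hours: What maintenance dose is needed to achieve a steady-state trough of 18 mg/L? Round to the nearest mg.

τ/t½ = 41/27 ≈ 1.5185, so f = (1/2)^(41/27) ≈ 0.349044.
Cmin,ss = (D/Vd)·f/(1−f), so D = Cmin,ss·Vd·(1−f)/f.
D = 18 × 84 × (1−f)/f ≈ 18 × 84 × 1.86497 ≈ 2819.83 mg.

2820 mg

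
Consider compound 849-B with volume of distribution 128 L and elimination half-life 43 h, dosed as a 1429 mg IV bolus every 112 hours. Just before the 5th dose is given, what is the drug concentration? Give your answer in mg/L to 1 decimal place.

2.2 mg/L

f = (1/2)^(τ/t½) = (1/2)^(112/43) ≈ 0.1644.
C₀ = D/Vd = 1429/128 ≈ 11.164 mg/L.
Before the 5th dose, 4 doses have been given. Superposition: Cmin = C₀·(f + f² + … + f^4).
≈ 11.164 × (0.1644 + 0.0270 + 0.0044 + 0.0007) ≈ 11.164 × 0.1965 ≈ 2.194 mg/L.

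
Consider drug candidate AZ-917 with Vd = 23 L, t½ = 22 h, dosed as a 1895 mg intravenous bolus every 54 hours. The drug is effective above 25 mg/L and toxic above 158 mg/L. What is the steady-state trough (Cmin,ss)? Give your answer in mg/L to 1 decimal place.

18.4 mg/L

τ/t½ = 54/22 ≈ 2.4545, so fraction remaining f = (1/2)^(54/22) ≈ 0.1824.
At steady state, accumulation factor R = 1/(1 − e^(−kτ)) ≈ 1.2231.
Single-dose peak C₀ = D/Vd = 1895/23 ≈ 82.391 mg/L.
Steady-state peak Cmax,ss = C₀·R ≈ 82.391 × 1.2231 ≈ 100.772 mg/L.
One interval later, Cmin,ss = Cmax,ss·e^(−kτ) ≈ 100.772 × 0.1824 ≈ 18.381 mg/L.
Trough 18.4 mg/L vs MEC 25 mg/L: subtherapeutic.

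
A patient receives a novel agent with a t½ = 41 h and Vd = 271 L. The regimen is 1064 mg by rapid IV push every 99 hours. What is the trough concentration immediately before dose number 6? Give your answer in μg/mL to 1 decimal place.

0.9 μg/mL

f = (1/2)^(τ/t½) = (1/2)^(99/41) ≈ 0.1876.
C₀ = D/Vd = 1064/271 ≈ 3.926 μg/mL.
Before the 6th dose, 5 doses have been given. Superposition: Cmin = C₀·(f + f² + … + f^5).
≈ 3.926 × (0.1876 + 0.0352 + 0.0066 + 0.0012 + 0.0002) ≈ 3.926 × 0.2308 ≈ 0.906 μg/mL.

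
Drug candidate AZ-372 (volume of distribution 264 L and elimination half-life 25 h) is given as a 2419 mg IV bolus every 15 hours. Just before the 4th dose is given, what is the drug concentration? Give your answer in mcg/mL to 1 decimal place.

f = (1/2)^(τ/t½) = (1/2)^(15/25) ≈ 0.6598.
C₀ = D/Vd = 2419/264 ≈ 9.163 mcg/mL.
Before the 4th dose, 3 doses have been given. Superposition: Cmin = C₀·(f + f² + … + f^3).
≈ 9.163 × (0.6598 + 0.4353 + 0.2872) ≈ 9.163 × 1.3823 ≈ 12.666 mcg/mL.

12.7 mcg/mL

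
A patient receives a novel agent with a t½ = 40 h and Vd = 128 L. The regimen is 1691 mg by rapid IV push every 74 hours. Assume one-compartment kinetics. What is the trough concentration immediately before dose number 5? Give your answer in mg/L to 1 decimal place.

5.0 mg/L

f = (1/2)^(τ/t½) = (1/2)^(74/40) ≈ 0.2774.
C₀ = D/Vd = 1691/128 ≈ 13.211 mg/L.
Before the 5th dose, 4 doses have been given. Superposition: Cmin = C₀·(f + f² + … + f^4).
≈ 13.211 × (0.2774 + 0.0770 + 0.0213 + 0.0059) ≈ 13.211 × 0.3816 ≈ 5.041 mg/L.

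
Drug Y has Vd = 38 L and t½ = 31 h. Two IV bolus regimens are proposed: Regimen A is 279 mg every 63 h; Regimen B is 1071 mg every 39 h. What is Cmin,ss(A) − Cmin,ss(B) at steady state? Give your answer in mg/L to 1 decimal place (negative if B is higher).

-17.9 mg/L

Regimen A: f = (1/2)^(63/31) ≈ 0.2445; Cmin,ss = (279/38)·f/(1−f) ≈ 2.376 mg/L.
Regimen B: f = (1/2)^(39/31) ≈ 0.4181; Cmin,ss = (1071/38)·f/(1−f) ≈ 20.251 mg/L.
Difference ≈ 2.376 − 20.251 ≈ -17.875 mg/L.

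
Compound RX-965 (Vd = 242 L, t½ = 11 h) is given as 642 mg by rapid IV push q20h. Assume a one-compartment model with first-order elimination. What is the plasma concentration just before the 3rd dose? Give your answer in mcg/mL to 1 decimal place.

1.0 mcg/mL

f = (1/2)^(τ/t½) = (1/2)^(20/11) ≈ 0.2836.
C₀ = D/Vd = 642/242 ≈ 2.653 mcg/mL.
Before the 3rd dose, 2 doses have been given. Superposition: Cmin = C₀·(f + f²).
≈ 2.653 × (0.2836 + 0.0804) ≈ 2.653 × 0.3640 ≈ 0.966 mcg/mL.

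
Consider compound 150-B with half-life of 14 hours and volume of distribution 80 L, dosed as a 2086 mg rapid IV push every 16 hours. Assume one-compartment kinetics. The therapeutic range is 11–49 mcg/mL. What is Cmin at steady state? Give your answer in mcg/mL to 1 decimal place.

Over one 16-h interval, 16/14 ≈ 1.1429 half-lives elapse, leaving f ≈ 0.4529 of each dose.
At steady state, accumulation factor R = 1/(1 − e^(−kτ)) ≈ 1.8278.
Single-dose peak C₀ = D/Vd = 2086/80 ≈ 26.075 mcg/mL.
Steady-state peak Cmax,ss = C₀·R ≈ 26.075 × 1.8278 ≈ 47.660 mcg/mL.
Steady-state trough Cmin,ss = Cmax,ss·f ≈ 47.660 × 0.4529 ≈ 21.585 mcg/mL.
Trough 21.6 mcg/mL vs MEC 11 mcg/mL: adequate.

21.6 mcg/mL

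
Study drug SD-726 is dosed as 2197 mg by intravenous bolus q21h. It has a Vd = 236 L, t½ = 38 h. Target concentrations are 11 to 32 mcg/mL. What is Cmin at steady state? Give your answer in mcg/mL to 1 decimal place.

19.9 mcg/mL

k = ln2/t½ = ln2/38 ≈ 0.018241 h⁻¹; fraction remaining f = e^(−kτ) = e^(−0.018241×21) ≈ 0.6818.
Accumulation ratio R = 1/(1 − f) ≈ 1/0.3182 ≈ 3.1427.
Each bolus raises the concentration by D/Vd = 2197/236 ≈ 9.309 mcg/mL.
Cmax,ss = C₀/(1 − f) ≈ 9.309/0.3182 ≈ 29.255 mcg/mL.
One interval later, Cmin,ss = Cmax,ss·e^(−kτ) ≈ 29.255 × 0.6818 ≈ 19.946 mcg/mL.
Trough 19.9 mcg/mL vs MEC 11 mcg/mL: adequate.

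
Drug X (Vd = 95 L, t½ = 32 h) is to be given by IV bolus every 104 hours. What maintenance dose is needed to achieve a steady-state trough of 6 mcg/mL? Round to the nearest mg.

4853 mg

τ/t½ = 104/32 ≈ 3.25, so f = (1/2)^(104/32) ≈ 0.105112.
Cmin,ss = (D/Vd)·f/(1−f), so D = Cmin,ss·Vd·(1−f)/f.
D = 6 × 95 × (1−f)/f ≈ 6 × 95 × 8.51366 ≈ 4852.79 mg.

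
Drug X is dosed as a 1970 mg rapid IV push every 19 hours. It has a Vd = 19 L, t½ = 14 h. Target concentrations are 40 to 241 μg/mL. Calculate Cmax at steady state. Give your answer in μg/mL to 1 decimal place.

τ/t½ = 19/14 ≈ 1.3571, so fraction remaining f = (1/2)^(19/14) ≈ 0.3904.
Accumulation ratio R = 1/(1 − f) ≈ 1/0.6096 ≈ 1.6404.
Each bolus raises the concentration by D/Vd = 1970/19 ≈ 103.684 μg/mL.
Steady-state peak Cmax,ss = C₀·R ≈ 103.684 × 1.6404 ≈ 170.083 μg/mL.
Peak 170.1 μg/mL vs MTC 241 μg/mL: below toxic threshold.

170.1 μg/mL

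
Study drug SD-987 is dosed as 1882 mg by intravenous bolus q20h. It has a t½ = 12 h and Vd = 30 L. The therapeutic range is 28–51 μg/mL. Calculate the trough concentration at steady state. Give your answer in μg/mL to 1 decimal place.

28.8 μg/mL

τ/t½ = 20/12 ≈ 1.6667, so fraction remaining f = (1/2)^(20/12) ≈ 0.3150.
Single-dose peak C₀ = D/Vd = 1882/30 ≈ 62.733 μg/mL.
Steady-state trough Cmin,ss = C₀·f/(1−f) ≈ 62.733 × 0.3150/0.6850 ≈ 28.848 μg/mL.
Trough 28.8 μg/mL vs MEC 28 μg/mL: adequate.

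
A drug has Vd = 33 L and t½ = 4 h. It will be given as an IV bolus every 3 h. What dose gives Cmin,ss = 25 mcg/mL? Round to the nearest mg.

562 mg

τ/t½ = 3/4 ≈ 0.75, so f = (1/2)^(3/4) ≈ 0.594604.
Cmin,ss = (D/Vd)·f/(1−f), so D = Cmin,ss·Vd·(1−f)/f.
D = 25 × 33 × (1−f)/f ≈ 25 × 33 × 0.68179 ≈ 562.48 mg.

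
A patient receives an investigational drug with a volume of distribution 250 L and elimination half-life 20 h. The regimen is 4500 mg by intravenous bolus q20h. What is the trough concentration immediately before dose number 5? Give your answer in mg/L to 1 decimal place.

f = (1/2)^(τ/t½) = (1/2)^(20/20) ≈ 0.5000.
C₀ = D/Vd = 4500/250 ≈ 18.000 mg/L.
Before the 5th dose, 4 doses have been given. Superposition: Cmin = C₀·(f + f² + … + f^4).
≈ 18.000 × (0.5000 + 0.2500 + 0.1250 + 0.0625) ≈ 18.000 × 0.9375 ≈ 16.875 mg/L.

16.9 mg/L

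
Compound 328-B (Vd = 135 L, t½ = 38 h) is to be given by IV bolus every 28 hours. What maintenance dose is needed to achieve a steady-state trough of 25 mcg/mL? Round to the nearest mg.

2250 mg

τ/t½ = 28/38 ≈ 0.73684, so f = (1/2)^(28/38) ≈ 0.600051.
Cmin,ss = (D/Vd)·f/(1−f), so D = Cmin,ss·Vd·(1−f)/f.
D = 25 × 135 × (1−f)/f ≈ 25 × 135 × 0.66653 ≈ 2249.54 mg.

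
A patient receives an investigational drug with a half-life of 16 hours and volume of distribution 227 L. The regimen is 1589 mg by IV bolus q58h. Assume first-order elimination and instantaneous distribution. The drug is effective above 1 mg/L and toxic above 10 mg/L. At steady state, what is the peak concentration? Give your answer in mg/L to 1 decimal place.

7.6 mg/L

τ/t½ = 58/16 ≈ 3.625, so fraction remaining f = (1/2)^(58/16) ≈ 0.0811.
Accumulation ratio R = 1/(1 − f) ≈ 1/0.9189 ≈ 1.0883.
Single-dose peak C₀ = D/Vd = 1589/227 ≈ 7.000 mg/L.
Steady-state peak Cmax,ss = C₀·R ≈ 7.000 × 1.0883 ≈ 7.618 mg/L.
Peak 7.6 mg/L vs MTC 10 mg/L: below toxic threshold.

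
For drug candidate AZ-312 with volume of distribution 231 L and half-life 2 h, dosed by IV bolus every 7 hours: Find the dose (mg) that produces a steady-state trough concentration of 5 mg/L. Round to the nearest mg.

11912 mg

τ/t½ = 7/2 ≈ 3.5, so f = (1/2)^(7/2) ≈ 0.088388.
Cmin,ss = (D/Vd)·f/(1−f), so D = Cmin,ss·Vd·(1−f)/f.
D = 5 × 231 × (1−f)/f ≈ 5 × 231 × 10.31375 ≈ 11912.38 mg.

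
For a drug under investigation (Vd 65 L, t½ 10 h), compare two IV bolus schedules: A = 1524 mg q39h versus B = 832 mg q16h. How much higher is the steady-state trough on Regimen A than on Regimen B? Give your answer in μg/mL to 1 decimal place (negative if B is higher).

Regimen A: f = (1/2)^(39/10) ≈ 0.0670; Cmin,ss = (1524/65)·f/(1−f) ≈ 1.684 μg/mL.
Regimen B: f = (1/2)^(16/10) ≈ 0.3299; Cmin,ss = (832/65)·f/(1−f) ≈ 6.302 μg/mL.
Difference ≈ 1.684 − 6.302 ≈ -4.618 μg/mL.

-4.6 μg/mL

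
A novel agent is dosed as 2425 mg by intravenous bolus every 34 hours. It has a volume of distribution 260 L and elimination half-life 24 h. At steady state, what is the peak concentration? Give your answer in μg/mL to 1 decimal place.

k = ln2/t½ = ln2/24 ≈ 0.028881 h⁻¹; fraction remaining f = e^(−kτ) = e^(−0.028881×34) ≈ 0.3746.
At steady state, accumulation factor R = 1/(1 − e^(−kτ)) ≈ 1.5990.
Single-dose peak C₀ = D/Vd = 2425/260 ≈ 9.327 μg/mL.
Cmax,ss = C₀/(1 − f) ≈ 9.327/0.6254 ≈ 14.914 μg/mL.

14.9 μg/mL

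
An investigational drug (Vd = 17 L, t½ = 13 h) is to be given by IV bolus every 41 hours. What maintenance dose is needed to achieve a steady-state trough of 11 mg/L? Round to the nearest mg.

1477 mg

τ/t½ = 41/13 ≈ 3.1538, so f = (1/2)^(41/13) ≈ 0.112356.
Cmin,ss = (D/Vd)·f/(1−f), so D = Cmin,ss·Vd·(1−f)/f.
D = 11 × 17 × (1−f)/f ≈ 11 × 17 × 7.90028 ≈ 1477.35 mg.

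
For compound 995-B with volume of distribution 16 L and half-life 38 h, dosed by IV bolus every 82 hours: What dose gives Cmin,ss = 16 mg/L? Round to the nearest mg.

886 mg

τ/t½ = 82/38 ≈ 2.1579, so f = (1/2)^(82/38) ≈ 0.224083.
Cmin,ss = (D/Vd)·f/(1−f), so D = Cmin,ss·Vd·(1−f)/f.
D = 16 × 16 × (1−f)/f ≈ 16 × 16 × 3.46263 ≈ 886.43 mg.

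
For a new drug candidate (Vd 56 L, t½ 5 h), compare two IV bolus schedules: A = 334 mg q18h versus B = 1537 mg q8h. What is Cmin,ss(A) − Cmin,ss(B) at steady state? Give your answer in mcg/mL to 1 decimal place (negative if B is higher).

Regimen A: f = (1/2)^(18/5) ≈ 0.0825; Cmin,ss = (334/56)·f/(1−f) ≈ 0.536 mcg/mL.
Regimen B: f = (1/2)^(8/5) ≈ 0.3299; Cmin,ss = (1537/56)·f/(1−f) ≈ 13.512 mcg/mL.
Difference ≈ 0.536 − 13.512 ≈ -12.976 mcg/mL.

-13.0 mcg/mL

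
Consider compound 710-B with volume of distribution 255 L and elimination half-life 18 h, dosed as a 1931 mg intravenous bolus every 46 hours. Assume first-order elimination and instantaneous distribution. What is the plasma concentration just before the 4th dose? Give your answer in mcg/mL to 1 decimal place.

f = (1/2)^(τ/t½) = (1/2)^(46/18) ≈ 0.1701.
C₀ = D/Vd = 1931/255 ≈ 7.573 mcg/mL.
Before the 4th dose, 3 doses have been given. Superposition: Cmin = C₀·(f + f² + … + f^3).
≈ 7.573 × (0.1701 + 0.0289 + 0.0049) ≈ 7.573 × 0.2039 ≈ 1.544 mcg/mL.

1.5 mcg/mL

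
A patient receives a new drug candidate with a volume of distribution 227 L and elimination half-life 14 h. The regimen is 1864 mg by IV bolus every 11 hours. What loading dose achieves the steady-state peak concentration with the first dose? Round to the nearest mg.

4439 mg

f = (1/2)^(11/14) ≈ 0.580065; accumulation ratio R = 1/(1−f) ≈ 2.38132.
Loading dose to hit Cmax,ss on first dose: D_load = D_maint·R ≈ 1864 × 2.38132 ≈ 4438.78 mg.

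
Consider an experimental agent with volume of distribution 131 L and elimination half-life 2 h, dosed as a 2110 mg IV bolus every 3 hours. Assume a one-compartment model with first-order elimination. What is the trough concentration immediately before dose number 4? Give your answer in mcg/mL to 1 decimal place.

f = (1/2)^(τ/t½) = (1/2)^(3/2) ≈ 0.3536.
C₀ = D/Vd = 2110/131 ≈ 16.107 mcg/mL.
Before the 4th dose, 3 doses have been given. Superposition: Cmin = C₀·(f + f² + … + f^3).
≈ 16.107 × (0.3536 + 0.1250 + 0.0442) ≈ 16.107 × 0.5228 ≈ 8.421 mcg/mL.

8.4 mcg/mL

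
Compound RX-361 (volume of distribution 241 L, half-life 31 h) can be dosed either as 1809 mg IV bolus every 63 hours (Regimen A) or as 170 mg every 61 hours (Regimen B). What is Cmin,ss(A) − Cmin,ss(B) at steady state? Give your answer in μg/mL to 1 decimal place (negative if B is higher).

2.2 μg/mL

Regimen A: f = (1/2)^(63/31) ≈ 0.2445; Cmin,ss = (1809/241)·f/(1−f) ≈ 2.429 μg/mL.
Regimen B: f = (1/2)^(61/31) ≈ 0.2557; Cmin,ss = (170/241)·f/(1−f) ≈ 0.242 μg/mL.
Difference ≈ 2.429 − 0.242 ≈ 2.187 μg/mL.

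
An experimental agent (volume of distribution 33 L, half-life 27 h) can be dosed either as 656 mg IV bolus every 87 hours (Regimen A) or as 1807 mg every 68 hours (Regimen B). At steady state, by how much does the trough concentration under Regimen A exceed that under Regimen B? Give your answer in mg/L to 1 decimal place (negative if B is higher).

-9.2 mg/L

Regimen A: f = (1/2)^(87/27) ≈ 0.1072; Cmin,ss = (656/33)·f/(1−f) ≈ 2.387 mg/L.
Regimen B: f = (1/2)^(68/27) ≈ 0.1745; Cmin,ss = (1807/33)·f/(1−f) ≈ 11.575 mg/L.
Difference ≈ 2.387 − 11.575 ≈ -9.188 mg/L.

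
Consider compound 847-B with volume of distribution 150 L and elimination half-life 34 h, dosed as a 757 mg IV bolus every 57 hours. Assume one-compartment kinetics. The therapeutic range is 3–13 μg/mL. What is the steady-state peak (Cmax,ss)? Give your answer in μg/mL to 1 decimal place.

τ/t½ = 57/34 ≈ 1.6765, so fraction remaining f = (1/2)^(57/34) ≈ 0.3128.
At steady state, accumulation factor R = 1/(1 − e^(−kτ)) ≈ 1.4552.
Single-dose peak C₀ = D/Vd = 757/150 ≈ 5.047 μg/mL.
Steady-state peak Cmax,ss = C₀·R ≈ 5.047 × 1.4552 ≈ 7.344 μg/mL.
Peak 7.3 μg/mL vs MTC 13 μg/mL: below toxic threshold.

7.3 μg/mL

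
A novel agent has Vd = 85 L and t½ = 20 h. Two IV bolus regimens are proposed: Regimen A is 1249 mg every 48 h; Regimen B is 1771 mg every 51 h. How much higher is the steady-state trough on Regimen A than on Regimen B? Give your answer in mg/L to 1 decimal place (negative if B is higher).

-0.9 mg/L

Regimen A: f = (1/2)^(48/20) ≈ 0.1895; Cmin,ss = (1249/85)·f/(1−f) ≈ 3.436 mg/L.
Regimen B: f = (1/2)^(51/20) ≈ 0.1708; Cmin,ss = (1771/85)·f/(1−f) ≈ 4.292 mg/L.
Difference ≈ 3.436 − 4.292 ≈ -0.856 mg/L.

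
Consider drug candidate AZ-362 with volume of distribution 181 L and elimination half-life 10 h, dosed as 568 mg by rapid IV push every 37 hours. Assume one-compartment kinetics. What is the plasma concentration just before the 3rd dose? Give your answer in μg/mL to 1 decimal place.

0.3 μg/mL

f = (1/2)^(τ/t½) = (1/2)^(37/10) ≈ 0.0769.
C₀ = D/Vd = 568/181 ≈ 3.138 μg/mL.
Before the 3rd dose, 2 doses have been given. Superposition: Cmin = C₀·(f + f²).
≈ 3.138 × (0.0769 + 0.0059) ≈ 3.138 × 0.0828 ≈ 0.260 μg/mL.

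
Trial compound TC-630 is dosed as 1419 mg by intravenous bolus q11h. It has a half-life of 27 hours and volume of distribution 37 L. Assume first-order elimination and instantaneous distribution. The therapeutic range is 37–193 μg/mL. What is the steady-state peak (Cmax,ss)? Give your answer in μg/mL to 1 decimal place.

155.9 μg/mL

Over one 11-h interval, 11/27 ≈ 0.40741 half-lives elapse, leaving f ≈ 0.7540 of each dose.
At steady state, accumulation factor R = 1/(1 − e^(−kτ)) ≈ 4.0650.
Single-dose peak C₀ = D/Vd = 1419/37 ≈ 38.351 μg/mL.
Steady-state peak Cmax,ss = C₀·R ≈ 38.351 × 4.0650 ≈ 155.897 μg/mL.
Peak 155.9 μg/mL vs MTC 193 μg/mL: below toxic threshold.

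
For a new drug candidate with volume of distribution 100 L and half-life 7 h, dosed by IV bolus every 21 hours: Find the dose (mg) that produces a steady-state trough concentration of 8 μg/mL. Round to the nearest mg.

5600 mg

τ/t½ = 21/7 ≈ 3, so f = (1/2)^(21/7) ≈ 0.125000.
Cmin,ss = (D/Vd)·f/(1−f), so D = Cmin,ss·Vd·(1−f)/f.
D = 8 × 100 × (1−f)/f ≈ 8 × 100 × 7.00000 ≈ 5600.00 mg.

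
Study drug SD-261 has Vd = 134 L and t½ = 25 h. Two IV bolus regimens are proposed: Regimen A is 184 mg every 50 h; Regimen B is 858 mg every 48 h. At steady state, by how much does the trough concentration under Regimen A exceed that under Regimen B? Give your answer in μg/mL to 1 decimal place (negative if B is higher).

-1.8 μg/mL

Regimen A: f = (1/2)^(50/25) ≈ 0.2500; Cmin,ss = (184/134)·f/(1−f) ≈ 0.458 μg/mL.
Regimen B: f = (1/2)^(48/25) ≈ 0.2643; Cmin,ss = (858/134)·f/(1−f) ≈ 2.300 μg/mL.
Difference ≈ 0.458 − 2.300 ≈ -1.842 μg/mL.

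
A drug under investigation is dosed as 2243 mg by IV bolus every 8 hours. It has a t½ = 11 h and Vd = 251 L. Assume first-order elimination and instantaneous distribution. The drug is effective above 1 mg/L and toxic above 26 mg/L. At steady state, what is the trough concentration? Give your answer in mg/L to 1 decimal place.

k = ln2/t½ = ln2/11 ≈ 0.063013 h⁻¹; fraction remaining f = e^(−kτ) = e^(−0.063013×8) ≈ 0.6040.
Each bolus raises the concentration by D/Vd = 2243/251 ≈ 8.936 mg/L.
Steady-state trough Cmin,ss = C₀·f/(1−f) ≈ 8.936 × 0.6040/0.3960 ≈ 13.630 mg/L.
Trough 13.6 mg/L vs MEC 1 mg/L: adequate.

13.6 mg/L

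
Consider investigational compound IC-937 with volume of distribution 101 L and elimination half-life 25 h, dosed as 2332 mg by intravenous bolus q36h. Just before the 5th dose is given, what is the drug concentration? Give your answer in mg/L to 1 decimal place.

f = (1/2)^(τ/t½) = (1/2)^(36/25) ≈ 0.3686.
C₀ = D/Vd = 2332/101 ≈ 23.089 mg/L.
Before the 5th dose, 4 doses have been given. Superposition: Cmin = C₀·(f + f² + … + f^4).
≈ 23.089 × (0.3686 + 0.1359 + 0.0501 + 0.0185) ≈ 23.089 × 0.5731 ≈ 13.232 mg/L.

13.2 mg/L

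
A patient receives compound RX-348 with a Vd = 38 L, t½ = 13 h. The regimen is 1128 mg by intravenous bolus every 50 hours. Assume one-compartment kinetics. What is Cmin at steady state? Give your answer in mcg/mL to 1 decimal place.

2.2 mcg/mL

k = ln2/t½ = ln2/13 ≈ 0.053319 h⁻¹; fraction remaining f = e^(−kτ) = e^(−0.053319×50) ≈ 0.0695.
At steady state, accumulation factor R = 1/(1 − e^(−kτ)) ≈ 1.0747.
Each bolus raises the concentration by D/Vd = 1128/38 ≈ 29.684 mcg/mL.
Cmax,ss = C₀/(1 − f) ≈ 29.684/0.9305 ≈ 31.901 mcg/mL.
Steady-state trough Cmin,ss = Cmax,ss·f ≈ 31.901 × 0.0695 ≈ 2.217 mcg/mL.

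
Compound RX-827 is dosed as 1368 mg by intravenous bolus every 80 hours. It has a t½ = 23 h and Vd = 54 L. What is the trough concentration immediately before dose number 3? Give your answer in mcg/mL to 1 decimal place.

f = (1/2)^(τ/t½) = (1/2)^(80/23) ≈ 0.0897.
C₀ = D/Vd = 1368/54 ≈ 25.333 mcg/mL.
Before the 3rd dose, 2 doses have been given. Superposition: Cmin = C₀·(f + f²).
≈ 25.333 × (0.0897 + 0.0080) ≈ 25.333 × 0.0977 ≈ 2.475 mcg/mL.

2.5 mcg/mL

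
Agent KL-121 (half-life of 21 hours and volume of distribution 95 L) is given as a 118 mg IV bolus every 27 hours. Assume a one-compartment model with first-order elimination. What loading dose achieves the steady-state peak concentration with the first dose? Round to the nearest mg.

f = (1/2)^(27/21) ≈ 0.410168; accumulation ratio R = 1/(1−f) ≈ 1.69540.
Loading dose to hit Cmax,ss on first dose: D_load = D_maint·R ≈ 118 × 1.69540 ≈ 200.06 mg.

200 mg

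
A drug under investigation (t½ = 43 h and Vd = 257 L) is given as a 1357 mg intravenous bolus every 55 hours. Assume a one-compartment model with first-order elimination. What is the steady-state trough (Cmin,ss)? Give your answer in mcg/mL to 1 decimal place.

τ/t½ = 55/43 ≈ 1.2791, so fraction remaining f = (1/2)^(55/43) ≈ 0.4121.
Accumulation ratio R = 1/(1 − f) ≈ 1/0.5879 ≈ 1.7010.
Each bolus raises the concentration by D/Vd = 1357/257 ≈ 5.280 mcg/mL.
Cmax,ss = C₀/(1 − f) ≈ 5.280/0.5879 ≈ 8.981 mcg/mL.
One interval later, Cmin,ss = Cmax,ss·e^(−kτ) ≈ 8.981 × 0.4121 ≈ 3.701 mcg/mL.

3.7 mcg/mL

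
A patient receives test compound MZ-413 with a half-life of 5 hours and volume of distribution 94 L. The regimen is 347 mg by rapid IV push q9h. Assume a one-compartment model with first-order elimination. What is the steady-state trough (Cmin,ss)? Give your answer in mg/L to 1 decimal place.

k = ln2/t½ = ln2/5 ≈ 0.138629 h⁻¹; fraction remaining f = e^(−kτ) = e^(−0.138629×9) ≈ 0.2872.
At steady state, accumulation factor R = 1/(1 − e^(−kτ)) ≈ 1.4029.
Each bolus raises the concentration by D/Vd = 347/94 ≈ 3.691 mg/L.
Steady-state peak Cmax,ss = C₀·R ≈ 3.691 × 1.4029 ≈ 5.178 mg/L.
Steady-state trough Cmin,ss = Cmax,ss·f ≈ 5.178 × 0.2872 ≈ 1.487 mg/L.

1.5 mg/L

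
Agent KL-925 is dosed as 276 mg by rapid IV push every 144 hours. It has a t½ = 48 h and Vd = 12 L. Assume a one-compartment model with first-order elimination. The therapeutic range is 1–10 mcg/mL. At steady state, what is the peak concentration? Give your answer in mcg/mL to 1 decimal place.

26.3 mcg/mL

τ = 144 h = 3 half-lives, so f = (1/2)^3 = 0.125.
Accumulation ratio R = 1/(1 − f) = 1/0.875 = 8/7.
Single-dose peak C₀ = D/Vd = 276/12 = 23 mcg/mL.
Steady-state peak Cmax,ss = C₀·R = 23 × 8/7 ≈ 26.286 mcg/mL.
Peak 26.3 mcg/mL vs MTC 10 mcg/mL: exceeds toxic threshold.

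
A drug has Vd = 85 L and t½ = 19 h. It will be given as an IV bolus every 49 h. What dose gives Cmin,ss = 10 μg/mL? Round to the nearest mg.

4229 mg

τ/t½ = 49/19 ≈ 2.5789, so f = (1/2)^(49/19) ≈ 0.167363.
Cmin,ss = (D/Vd)·f/(1−f), so D = Cmin,ss·Vd·(1−f)/f.
D = 10 × 85 × (1−f)/f ≈ 10 × 85 × 4.97504 ≈ 4228.78 mg.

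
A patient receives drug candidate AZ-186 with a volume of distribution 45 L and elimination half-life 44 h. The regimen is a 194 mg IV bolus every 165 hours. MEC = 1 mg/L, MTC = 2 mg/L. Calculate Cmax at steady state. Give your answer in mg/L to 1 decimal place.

τ/t½ = 165/44 ≈ 3.75, so fraction remaining f = (1/2)^(165/44) ≈ 0.0743.
At steady state, accumulation factor R = 1/(1 − e^(−kτ)) ≈ 1.0803.
Each bolus raises the concentration by D/Vd = 194/45 ≈ 4.311 mg/L.
Steady-state peak Cmax,ss = C₀·R ≈ 4.311 × 1.0803 ≈ 4.657 mg/L.
Peak 4.7 mg/L vs MTC 2 mg/L: exceeds toxic threshold.

4.7 mg/L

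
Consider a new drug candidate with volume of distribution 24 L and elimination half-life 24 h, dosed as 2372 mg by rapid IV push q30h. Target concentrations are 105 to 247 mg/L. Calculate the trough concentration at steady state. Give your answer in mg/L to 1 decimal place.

71.7 mg/L

k = ln2/t½ = ln2/24 ≈ 0.028881 h⁻¹; fraction remaining f = e^(−kτ) = e^(−0.028881×30) ≈ 0.4204.
Accumulation ratio R = 1/(1 − f) ≈ 1/0.5796 ≈ 1.7253.
Single-dose peak C₀ = D/Vd = 2372/24 ≈ 98.833 mg/L.
Cmax,ss = C₀/(1 − f) ≈ 98.833/0.5796 ≈ 170.519 mg/L.
Steady-state trough Cmin,ss = Cmax,ss·f ≈ 170.519 × 0.4204 ≈ 71.686 mg/L.
Trough 71.7 mg/L vs MEC 105 mg/L: subtherapeutic.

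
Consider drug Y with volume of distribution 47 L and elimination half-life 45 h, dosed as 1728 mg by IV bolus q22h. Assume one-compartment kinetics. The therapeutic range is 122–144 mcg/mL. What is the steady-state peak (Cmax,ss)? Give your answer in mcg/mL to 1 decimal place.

k = ln2/t½ = ln2/45 ≈ 0.015403 h⁻¹; fraction remaining f = e^(−kτ) = e^(−0.015403×22) ≈ 0.7126.
Accumulation ratio R = 1/(1 − f) ≈ 1/0.2874 ≈ 3.4795.
Single-dose peak C₀ = D/Vd = 1728/47 ≈ 36.766 mcg/mL.
Steady-state peak Cmax,ss = C₀·R ≈ 36.766 × 3.4795 ≈ 127.927 mcg/mL.
Peak 127.9 mcg/mL vs MTC 144 mcg/mL: below toxic threshold.

127.9 mcg/mL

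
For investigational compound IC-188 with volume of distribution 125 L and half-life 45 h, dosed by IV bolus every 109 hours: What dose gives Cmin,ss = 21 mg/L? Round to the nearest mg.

11445 mg

τ/t½ = 109/45 ≈ 2.4222, so f = (1/2)^(109/45) ≈ 0.186569.
Cmin,ss = (D/Vd)·f/(1−f), so D = Cmin,ss·Vd·(1−f)/f.
D = 21 × 125 × (1−f)/f ≈ 21 × 125 × 4.35995 ≈ 11444.87 mg.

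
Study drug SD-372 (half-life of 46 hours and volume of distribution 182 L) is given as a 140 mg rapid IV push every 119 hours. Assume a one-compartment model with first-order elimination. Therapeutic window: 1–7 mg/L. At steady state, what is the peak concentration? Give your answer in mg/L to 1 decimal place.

0.9 mg/L

τ/t½ = 119/46 ≈ 2.587, so fraction remaining f = (1/2)^(119/46) ≈ 0.1664.
At steady state, accumulation factor R = 1/(1 − e^(−kτ)) ≈ 1.1996.
Each bolus raises the concentration by D/Vd = 140/182 ≈ 0.769 mg/L.
Cmax,ss = C₀/(1 − f) ≈ 0.769/0.8336 ≈ 0.923 mg/L.
Peak 0.9 mg/L vs MTC 7 mg/L: below toxic threshold.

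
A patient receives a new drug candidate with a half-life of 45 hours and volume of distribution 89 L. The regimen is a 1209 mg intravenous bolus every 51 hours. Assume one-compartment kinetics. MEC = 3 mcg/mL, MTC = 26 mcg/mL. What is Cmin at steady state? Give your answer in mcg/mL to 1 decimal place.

11.4 mcg/mL

τ/t½ = 51/45 ≈ 1.1333, so fraction remaining f = (1/2)^(51/45) ≈ 0.4559.
At steady state, accumulation factor R = 1/(1 − e^(−kτ)) ≈ 1.8379.
Each bolus raises the concentration by D/Vd = 1209/89 ≈ 13.584 mcg/mL.
Steady-state peak Cmax,ss = C₀·R ≈ 13.584 × 1.8379 ≈ 24.966 mcg/mL.
Steady-state trough Cmin,ss = Cmax,ss·f ≈ 24.966 × 0.4559 ≈ 11.382 mcg/mL.
Trough 11.4 mcg/mL vs MEC 3 mcg/mL: adequate.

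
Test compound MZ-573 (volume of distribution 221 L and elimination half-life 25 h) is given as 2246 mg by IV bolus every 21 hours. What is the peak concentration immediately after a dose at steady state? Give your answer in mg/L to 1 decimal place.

23.0 mg/L

k = ln2/t½ = ln2/25 ≈ 0.027726 h⁻¹; fraction remaining f = e^(−kτ) = e^(−0.027726×21) ≈ 0.5586.
At steady state, accumulation factor R = 1/(1 − e^(−kτ)) ≈ 2.2655.
Single-dose peak C₀ = D/Vd = 2246/221 ≈ 10.163 mg/L.
Cmax,ss = C₀/(1 − f) ≈ 10.163/0.4414 ≈ 23.024 mg/L.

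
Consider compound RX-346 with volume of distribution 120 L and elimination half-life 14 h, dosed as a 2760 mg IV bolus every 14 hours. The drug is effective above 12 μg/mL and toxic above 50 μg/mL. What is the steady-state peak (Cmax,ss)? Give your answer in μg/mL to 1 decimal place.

τ = 14 h = 1 half-life, so f = (1/2)^1 = 0.5.
At steady state, R = 1/(1 − 0.5) = 2/1.
Single-dose peak C₀ = D/Vd = 2760/120 = 23 μg/mL.
Steady-state peak Cmax,ss = C₀·R = 23 × 2/1 ≈ 46.000 μg/mL.
Peak 46.0 μg/mL vs MTC 50 μg/mL: below toxic threshold.

46.0 μg/mL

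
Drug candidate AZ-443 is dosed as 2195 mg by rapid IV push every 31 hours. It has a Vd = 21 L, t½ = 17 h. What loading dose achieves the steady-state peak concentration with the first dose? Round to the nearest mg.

f = (1/2)^(31/17) ≈ 0.282529; accumulation ratio R = 1/(1−f) ≈ 1.39378.
Loading dose to hit Cmax,ss on first dose: D_load = D_maint·R ≈ 2195 × 1.39378 ≈ 3059.35 mg.

3059 mg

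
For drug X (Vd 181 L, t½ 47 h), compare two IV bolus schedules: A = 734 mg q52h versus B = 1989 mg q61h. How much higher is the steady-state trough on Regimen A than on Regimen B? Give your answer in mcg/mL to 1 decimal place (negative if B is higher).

Regimen A: f = (1/2)^(52/47) ≈ 0.4645; Cmin,ss = (734/181)·f/(1−f) ≈ 3.518 mcg/mL.
Regimen B: f = (1/2)^(61/47) ≈ 0.4067; Cmin,ss = (1989/181)·f/(1−f) ≈ 7.533 mcg/mL.
Difference ≈ 3.518 − 7.533 ≈ -4.015 mcg/mL.

-4.0 mcg/mL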